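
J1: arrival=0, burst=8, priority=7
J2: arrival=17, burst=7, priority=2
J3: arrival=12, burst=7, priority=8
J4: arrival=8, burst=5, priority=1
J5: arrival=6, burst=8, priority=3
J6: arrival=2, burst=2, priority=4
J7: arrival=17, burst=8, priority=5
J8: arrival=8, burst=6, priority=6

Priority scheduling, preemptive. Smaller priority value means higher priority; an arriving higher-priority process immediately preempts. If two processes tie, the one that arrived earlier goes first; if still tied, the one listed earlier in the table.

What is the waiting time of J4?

Gantt: | J1 0-2 | J6 2-4 | J1 4-6 | J5 6-8 | J4 8-13 | J5 13-17 | J2 17-24 | J5 24-26 | J7 26-34 | J8 34-40 | J1 40-44 | J3 44-51 |
Completion: J1=44  J2=24  J3=51  J4=13  J5=26  J6=4  J7=34  J8=40
Turnaround (C−A): J1=44  J2=7  J3=39  J4=5  J5=20  J6=2  J7=17  J8=32
Waiting(J4) = turnaround − burst = 5 − 5 = 0

0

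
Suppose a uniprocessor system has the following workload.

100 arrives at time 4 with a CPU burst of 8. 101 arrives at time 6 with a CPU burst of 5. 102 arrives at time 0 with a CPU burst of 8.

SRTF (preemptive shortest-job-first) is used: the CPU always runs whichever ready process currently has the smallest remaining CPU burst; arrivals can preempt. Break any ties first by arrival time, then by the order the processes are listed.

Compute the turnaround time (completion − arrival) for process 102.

Schedule: | 102 0-8 | 101 8-13 | 100 13-21 |
Completion: 100=21  101=13  102=8
Turnaround (C−A): 100=17  101=7  102=8
Turnaround(102) = completion − arrival = 8 − 0 = 8

8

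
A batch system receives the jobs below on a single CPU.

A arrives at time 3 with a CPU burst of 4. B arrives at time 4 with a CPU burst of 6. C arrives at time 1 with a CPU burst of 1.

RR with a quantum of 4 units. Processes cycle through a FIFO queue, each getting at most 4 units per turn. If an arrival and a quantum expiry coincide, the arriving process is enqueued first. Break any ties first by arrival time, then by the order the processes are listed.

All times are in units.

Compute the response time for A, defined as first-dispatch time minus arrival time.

0

Timeline: | idle 0-1 | C 1-2 | idle 2-3 | A 3-7 | B 7-13 |
Completion: A=7  B=13  C=2
Response(A) = first start − arrival = 3 − 3 = 0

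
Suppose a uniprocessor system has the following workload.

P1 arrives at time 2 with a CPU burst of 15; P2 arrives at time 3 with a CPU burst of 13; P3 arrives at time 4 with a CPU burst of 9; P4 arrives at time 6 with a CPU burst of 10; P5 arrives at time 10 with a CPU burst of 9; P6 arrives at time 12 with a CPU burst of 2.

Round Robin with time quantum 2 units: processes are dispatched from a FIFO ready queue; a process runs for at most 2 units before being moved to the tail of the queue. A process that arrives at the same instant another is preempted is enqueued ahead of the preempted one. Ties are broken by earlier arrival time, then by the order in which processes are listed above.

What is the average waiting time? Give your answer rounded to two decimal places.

Schedule: | idle 0-2 | P1 2-4 | P2 4-6 | P3 6-8 | P1 8-10 | P4 10-12 | P2 12-14 | P3 14-16 | P5 16-18 | P1 18-20 | P6 20-22 | P4 22-24 | P2 24-26 | P3 26-28 | P5 28-30 | P1 30-32 | P4 32-34 | P2 34-36 | P3 36-38 | P5 38-40 | P1 40-42 | P4 42-44 | P2 44-46 | P3 46-47 | P5 47-49 | P1 49-51 | P4 51-53 | P2 53-55 | P5 55-56 | P1 56-58 | P2 58-59 | P1 59-60 |
Completion: P1=60  P2=59  P3=47  P4=53  P5=56  P6=22
Turnaround (C−A): P1=58  P2=56  P3=43  P4=47  P5=46  P6=10
Waiting times: P1=43, P2=43, P3=34, P4=37, P5=37, P6=8
Average waiting = (43+43+34+37+37+8) / 6 = 202/6 = 33.67

33.67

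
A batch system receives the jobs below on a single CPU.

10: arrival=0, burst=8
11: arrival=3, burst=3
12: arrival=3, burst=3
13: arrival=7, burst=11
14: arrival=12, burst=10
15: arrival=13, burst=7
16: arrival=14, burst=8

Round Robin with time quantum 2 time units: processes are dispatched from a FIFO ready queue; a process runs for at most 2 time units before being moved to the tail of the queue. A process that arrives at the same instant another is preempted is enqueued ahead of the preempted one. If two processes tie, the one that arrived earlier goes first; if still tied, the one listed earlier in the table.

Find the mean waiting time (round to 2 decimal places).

Schedule: | 10 0-4 | 11 4-6 | 12 6-8 | 10 8-10 | 11 10-11 | 13 11-13 | 12 13-14 | 10 14-16 | 14 16-18 | 15 18-20 | 13 20-22 | 16 22-24 | 14 24-26 | 15 26-28 | 13 28-30 | 16 30-32 | 14 32-34 | 15 34-36 | 13 36-38 | 16 38-40 | 14 40-42 | 15 42-43 | 13 43-45 | 16 45-47 | 14 47-49 | 13 49-50 |
Completion: 10=16  11=11  12=14  13=50  14=49  15=43  16=47
Turnaround (C−A): 10=16  11=8  12=11  13=43  14=37  15=30  16=33
Waiting times: 10=8, 11=5, 12=8, 13=32, 14=27, 15=23, 16=25
Average waiting = (8+5+8+32+27+23+25) / 7 = 128/7 = 18.29

18.29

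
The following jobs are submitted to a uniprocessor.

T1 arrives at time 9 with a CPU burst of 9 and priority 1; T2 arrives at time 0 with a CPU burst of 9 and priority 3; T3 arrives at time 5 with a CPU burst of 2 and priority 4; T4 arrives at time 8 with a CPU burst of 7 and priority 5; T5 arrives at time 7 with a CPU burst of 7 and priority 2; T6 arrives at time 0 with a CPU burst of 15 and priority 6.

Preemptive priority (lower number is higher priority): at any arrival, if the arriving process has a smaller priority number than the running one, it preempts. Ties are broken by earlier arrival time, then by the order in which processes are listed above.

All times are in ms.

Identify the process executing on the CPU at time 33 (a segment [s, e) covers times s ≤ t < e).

Timeline: | T2 0-7 | T5 7-9 | T1 9-18 | T5 18-23 | T2 23-25 | T3 25-27 | T4 27-34 | T6 34-49 |
Completion: T1=18  T2=25  T3=27  T4=34  T5=23  T6=49
Turnaround (C−A): T1=9  T2=25  T3=22  T4=26  T5=16  T6=49

T4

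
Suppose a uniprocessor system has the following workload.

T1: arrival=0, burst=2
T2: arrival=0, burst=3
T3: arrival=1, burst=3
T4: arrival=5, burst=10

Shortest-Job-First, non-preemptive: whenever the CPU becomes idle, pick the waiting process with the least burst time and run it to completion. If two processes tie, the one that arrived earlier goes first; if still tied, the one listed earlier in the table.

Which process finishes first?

Schedule: | T1 0-2 | T2 2-5 | T3 5-8 | T4 8-18 |
Completion: T1=2  T2=5  T3=8  T4=18
Turnaround (C−A): T1=2  T2=5  T3=7  T4=13
Finish order: T1 → T2 → T3 → T4

T1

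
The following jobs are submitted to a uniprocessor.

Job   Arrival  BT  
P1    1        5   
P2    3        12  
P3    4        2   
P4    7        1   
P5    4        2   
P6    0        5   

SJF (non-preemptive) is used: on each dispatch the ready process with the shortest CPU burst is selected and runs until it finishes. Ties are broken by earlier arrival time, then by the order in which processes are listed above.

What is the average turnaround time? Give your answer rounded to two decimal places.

Schedule: | P6 0-5 | P3 5-7 | P4 7-8 | P5 8-10 | P1 10-15 | P2 15-27 |
Completion: P1=15  P2=27  P3=7  P4=8  P5=10  P6=5
Turnaround (C−A): P1=14  P2=24  P3=3  P4=1  P5=6  P6=5
Turnaround times: P1=14, P2=24, P3=3, P4=1, P5=6, P6=5
Average turnaround = (14+24+3+1+6+5) / 6 = 53/6 = 8.83

8.83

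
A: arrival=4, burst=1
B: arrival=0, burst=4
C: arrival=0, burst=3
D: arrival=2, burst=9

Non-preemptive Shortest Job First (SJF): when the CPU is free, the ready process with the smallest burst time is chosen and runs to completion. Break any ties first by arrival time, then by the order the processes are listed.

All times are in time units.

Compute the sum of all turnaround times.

29

Schedule: | C 0-3 | B 3-7 | A 7-8 | D 8-17 |
Completion: A=8  B=7  C=3  D=17
Turnaround = completion − arrival: A=4, B=7, C=3, D=15
Total turnaround = 4 + 7 + 3 + 15 = 29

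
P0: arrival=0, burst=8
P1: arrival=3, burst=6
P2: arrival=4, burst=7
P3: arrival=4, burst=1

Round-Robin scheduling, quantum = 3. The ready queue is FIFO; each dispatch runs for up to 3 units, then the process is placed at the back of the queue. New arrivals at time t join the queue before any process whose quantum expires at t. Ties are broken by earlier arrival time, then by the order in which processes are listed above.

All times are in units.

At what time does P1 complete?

Timeline: | P0 0-3 | P1 3-6 | P0 6-9 | P2 9-12 | P3 12-13 | P1 13-16 | P0 16-18 | P2 18-22 |
Completion: P0=18  P1=16  P2=22  P3=13
Turnaround (C−A): P0=18  P1=13  P2=18  P3=9

16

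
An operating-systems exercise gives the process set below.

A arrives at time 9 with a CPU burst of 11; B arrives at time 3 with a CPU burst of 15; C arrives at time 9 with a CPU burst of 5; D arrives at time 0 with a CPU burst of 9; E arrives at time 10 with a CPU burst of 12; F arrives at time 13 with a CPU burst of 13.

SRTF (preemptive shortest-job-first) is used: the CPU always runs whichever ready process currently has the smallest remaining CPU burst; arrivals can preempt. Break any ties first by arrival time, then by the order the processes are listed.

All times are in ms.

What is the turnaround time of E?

Gantt: | D 0-9 | C 9-14 | A 14-25 | E 25-37 | F 37-50 | B 50-65 |
Completion: A=25  B=65  C=14  D=9  E=37  F=50
Turnaround (C−A): A=16  B=62  C=5  D=9  E=27  F=37
Turnaround(E) = completion − arrival = 37 − 10 = 27

27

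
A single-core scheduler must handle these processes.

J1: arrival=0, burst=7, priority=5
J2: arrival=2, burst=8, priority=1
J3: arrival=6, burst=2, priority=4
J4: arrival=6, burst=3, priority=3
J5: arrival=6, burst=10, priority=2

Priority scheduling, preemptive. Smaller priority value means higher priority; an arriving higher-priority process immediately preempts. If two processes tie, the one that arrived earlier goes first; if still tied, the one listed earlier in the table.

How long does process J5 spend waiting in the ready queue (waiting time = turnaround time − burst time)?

4

Gantt: | J1 0-2 | J2 2-10 | J5 10-20 | J4 20-23 | J3 23-25 | J1 25-30 |
Completion: J1=30  J2=10  J3=25  J4=23  J5=20
Waiting(J5) = turnaround − burst = 14 − 10 = 4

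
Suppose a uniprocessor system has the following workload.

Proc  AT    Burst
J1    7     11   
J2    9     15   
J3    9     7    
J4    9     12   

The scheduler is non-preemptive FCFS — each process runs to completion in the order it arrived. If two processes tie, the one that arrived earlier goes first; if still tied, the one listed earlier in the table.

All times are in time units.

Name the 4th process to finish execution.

Schedule: | idle 0-7 | J1 7-18 | J2 18-33 | J3 33-40 | J4 40-52 |
Completion: J1=18  J2=33  J3=40  J4=52
Finish order: J1 → J2 → J3 → J4

J4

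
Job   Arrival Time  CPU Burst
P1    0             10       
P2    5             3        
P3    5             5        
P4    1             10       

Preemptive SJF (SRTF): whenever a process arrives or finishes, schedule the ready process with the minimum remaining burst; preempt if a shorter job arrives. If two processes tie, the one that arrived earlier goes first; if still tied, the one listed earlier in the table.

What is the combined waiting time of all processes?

Timeline: | P1 0-5 | P2 5-8 | P1 8-13 | P3 13-18 | P4 18-28 |
Completion: P1=13  P2=8  P3=18  P4=28
Turnaround (C−A): P1=13  P2=3  P3=13  P4=27
Waiting = turnaround − burst: P1=3, P2=0, P3=8, P4=17
Total waiting = 3 + 0 + 8 + 17 = 28

28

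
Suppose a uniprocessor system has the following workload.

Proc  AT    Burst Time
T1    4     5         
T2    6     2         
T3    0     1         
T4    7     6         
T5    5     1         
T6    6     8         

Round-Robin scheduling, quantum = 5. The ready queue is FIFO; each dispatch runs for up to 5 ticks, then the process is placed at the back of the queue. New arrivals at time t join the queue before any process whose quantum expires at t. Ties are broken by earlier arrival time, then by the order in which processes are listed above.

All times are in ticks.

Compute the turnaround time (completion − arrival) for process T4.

Gantt: | T3 0-1 | idle 1-4 | T1 4-9 | T5 9-10 | T2 10-12 | T6 12-17 | T4 17-22 | T6 22-25 | T4 25-26 |
Completion: T1=9  T2=12  T3=1  T4=26  T5=10  T6=25
Turnaround(T4) = completion − arrival = 26 − 7 = 19

19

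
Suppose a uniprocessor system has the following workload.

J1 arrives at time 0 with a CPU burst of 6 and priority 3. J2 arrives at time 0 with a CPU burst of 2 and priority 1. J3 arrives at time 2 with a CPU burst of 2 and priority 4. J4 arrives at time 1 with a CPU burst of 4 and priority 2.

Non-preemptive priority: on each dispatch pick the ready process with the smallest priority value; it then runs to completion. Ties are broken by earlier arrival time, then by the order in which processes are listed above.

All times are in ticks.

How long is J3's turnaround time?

12

Schedule: | J2 0-2 | J4 2-6 | J1 6-12 | J3 12-14 |
Completion: J1=12  J2=2  J3=14  J4=6
Turnaround(J3) = completion − arrival = 14 − 2 = 12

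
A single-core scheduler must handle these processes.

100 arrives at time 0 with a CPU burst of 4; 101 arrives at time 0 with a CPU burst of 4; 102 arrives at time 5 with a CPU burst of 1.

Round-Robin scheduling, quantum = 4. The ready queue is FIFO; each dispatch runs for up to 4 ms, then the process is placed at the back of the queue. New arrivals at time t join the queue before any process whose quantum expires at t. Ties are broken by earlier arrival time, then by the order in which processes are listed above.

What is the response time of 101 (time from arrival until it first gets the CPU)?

4

Timeline: | 100 0-4 | 101 4-8 | 102 8-9 |
Completion: 100=4  101=8  102=9
Turnaround (C−A): 100=4  101=8  102=4
Response(101) = first start − arrival = 4 − 0 = 4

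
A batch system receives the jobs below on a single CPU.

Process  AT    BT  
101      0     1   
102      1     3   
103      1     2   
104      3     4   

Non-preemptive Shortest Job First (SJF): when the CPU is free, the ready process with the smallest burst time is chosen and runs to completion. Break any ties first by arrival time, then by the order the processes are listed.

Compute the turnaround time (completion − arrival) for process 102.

5

Timeline: | 101 0-1 | 103 1-3 | 102 3-6 | 104 6-10 |
Completion: 101=1  102=6  103=3  104=10
Turnaround(102) = completion − arrival = 6 − 1 = 5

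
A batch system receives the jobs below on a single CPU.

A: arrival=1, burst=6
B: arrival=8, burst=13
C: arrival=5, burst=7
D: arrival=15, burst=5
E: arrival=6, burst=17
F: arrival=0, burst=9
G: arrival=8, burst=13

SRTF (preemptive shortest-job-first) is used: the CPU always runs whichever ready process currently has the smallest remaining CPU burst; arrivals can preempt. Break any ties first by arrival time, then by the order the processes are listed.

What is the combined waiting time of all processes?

Gantt: | F 0-1 | A 1-7 | C 7-14 | F 14-15 | D 15-20 | F 20-27 | B 27-40 | G 40-53 | E 53-70 |
Completion: A=7  B=40  C=14  D=20  E=70  F=27  G=53
Waiting = turnaround − burst: A=0, B=19, C=2, D=0, E=47, F=18, G=32
Total waiting = 0 + 19 + 2 + 0 + 47 + 18 + 32 = 118

118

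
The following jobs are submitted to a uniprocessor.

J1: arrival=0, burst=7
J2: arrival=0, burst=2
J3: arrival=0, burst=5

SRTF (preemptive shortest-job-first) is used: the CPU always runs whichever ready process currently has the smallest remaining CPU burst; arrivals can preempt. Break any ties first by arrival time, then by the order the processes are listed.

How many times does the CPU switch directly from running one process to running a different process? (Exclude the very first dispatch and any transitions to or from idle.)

2

Gantt: | J2 0-2 | J3 2-7 | J1 7-14 |
Completion: J1=14  J2=2  J3=7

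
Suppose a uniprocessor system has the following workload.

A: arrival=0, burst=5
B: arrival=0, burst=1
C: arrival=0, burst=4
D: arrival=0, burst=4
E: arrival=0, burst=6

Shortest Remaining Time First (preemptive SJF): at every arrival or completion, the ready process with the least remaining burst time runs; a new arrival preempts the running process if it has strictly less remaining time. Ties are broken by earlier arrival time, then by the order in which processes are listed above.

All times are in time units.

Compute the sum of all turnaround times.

Timeline: | B 0-1 | C 1-5 | D 5-9 | A 9-14 | E 14-20 |
Completion: A=14  B=1  C=5  D=9  E=20
Turnaround (C−A): A=14  B=1  C=5  D=9  E=20
Turnaround = completion − arrival: A=14, B=1, C=5, D=9, E=20
Total turnaround = 14 + 1 + 5 + 9 + 20 = 49

49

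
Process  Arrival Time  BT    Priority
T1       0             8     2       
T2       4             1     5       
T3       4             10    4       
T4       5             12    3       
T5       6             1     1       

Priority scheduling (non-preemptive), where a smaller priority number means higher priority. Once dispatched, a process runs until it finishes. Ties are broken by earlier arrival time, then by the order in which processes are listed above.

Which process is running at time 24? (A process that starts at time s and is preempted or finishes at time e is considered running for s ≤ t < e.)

Schedule: | T1 0-8 | T5 8-9 | T4 9-21 | T3 21-31 | T2 31-32 |
Completion: T1=8  T2=32  T3=31  T4=21  T5=9

T3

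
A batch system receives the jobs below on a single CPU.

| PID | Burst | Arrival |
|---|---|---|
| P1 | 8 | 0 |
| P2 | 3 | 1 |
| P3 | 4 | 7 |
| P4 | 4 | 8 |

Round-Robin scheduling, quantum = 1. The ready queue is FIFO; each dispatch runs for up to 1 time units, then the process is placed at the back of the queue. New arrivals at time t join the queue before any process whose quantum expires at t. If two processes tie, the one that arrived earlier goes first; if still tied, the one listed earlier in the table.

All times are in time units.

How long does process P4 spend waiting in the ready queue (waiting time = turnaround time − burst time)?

7

Schedule: | P1 0-1 | P2 1-2 | P1 2-3 | P2 3-4 | P1 4-5 | P2 5-6 | P1 6-7 | P3 7-8 | P1 8-9 | P4 9-10 | P3 10-11 | P1 11-12 | P4 12-13 | P3 13-14 | P1 14-15 | P4 15-16 | P3 16-17 | P1 17-18 | P4 18-19 |
Completion: P1=18  P2=6  P3=17  P4=19
Waiting(P4) = turnaround − burst = 11 − 4 = 7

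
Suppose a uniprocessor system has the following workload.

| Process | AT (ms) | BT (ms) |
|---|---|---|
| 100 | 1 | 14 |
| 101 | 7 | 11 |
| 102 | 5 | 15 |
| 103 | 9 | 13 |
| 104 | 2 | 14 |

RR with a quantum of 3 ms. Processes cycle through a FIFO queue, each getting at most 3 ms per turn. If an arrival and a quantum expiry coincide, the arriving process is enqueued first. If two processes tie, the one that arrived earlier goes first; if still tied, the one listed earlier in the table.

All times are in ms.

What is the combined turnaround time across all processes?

285

Schedule: | idle 0-1 | 100 1-4 | 104 4-7 | 100 7-10 | 102 10-13 | 101 13-16 | 104 16-19 | 103 19-22 | 100 22-25 | 102 25-28 | 101 28-31 | 104 31-34 | 103 34-37 | 100 37-40 | 102 40-43 | 101 43-46 | 104 46-49 | 103 49-52 | 100 52-54 | 102 54-57 | 101 57-59 | 104 59-61 | 103 61-64 | 102 64-67 | 103 67-68 |
Completion: 100=54  101=59  102=67  103=68  104=61
Turnaround = completion − arrival: 100=53, 101=52, 102=62, 103=59, 104=59
Total turnaround = 53 + 52 + 62 + 59 + 59 = 285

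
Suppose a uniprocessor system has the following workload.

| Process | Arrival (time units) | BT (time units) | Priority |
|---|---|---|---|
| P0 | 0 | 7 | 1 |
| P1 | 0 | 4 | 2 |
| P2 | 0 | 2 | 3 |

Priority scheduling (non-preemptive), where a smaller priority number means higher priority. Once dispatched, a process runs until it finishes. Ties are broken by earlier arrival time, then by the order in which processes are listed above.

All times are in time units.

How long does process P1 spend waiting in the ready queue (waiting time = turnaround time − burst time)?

7

Schedule: | P0 0-7 | P1 7-11 | P2 11-13 |
Completion: P0=7  P1=11  P2=13
Turnaround (C−A): P0=7  P1=11  P2=13
Waiting(P1) = turnaround − burst = 11 − 4 = 7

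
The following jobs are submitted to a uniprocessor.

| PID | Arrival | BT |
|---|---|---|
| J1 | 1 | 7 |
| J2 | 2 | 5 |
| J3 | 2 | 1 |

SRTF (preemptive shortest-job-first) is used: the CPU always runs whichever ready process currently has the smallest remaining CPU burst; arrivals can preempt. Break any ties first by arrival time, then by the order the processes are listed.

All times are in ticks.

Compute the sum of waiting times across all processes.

Timeline: | idle 0-1 | J1 1-2 | J3 2-3 | J2 3-8 | J1 8-14 |
Completion: J1=14  J2=8  J3=3
Turnaround (C−A): J1=13  J2=6  J3=1
Waiting = turnaround − burst: J1=6, J2=1, J3=0
Total waiting = 6 + 1 + 0 = 7

7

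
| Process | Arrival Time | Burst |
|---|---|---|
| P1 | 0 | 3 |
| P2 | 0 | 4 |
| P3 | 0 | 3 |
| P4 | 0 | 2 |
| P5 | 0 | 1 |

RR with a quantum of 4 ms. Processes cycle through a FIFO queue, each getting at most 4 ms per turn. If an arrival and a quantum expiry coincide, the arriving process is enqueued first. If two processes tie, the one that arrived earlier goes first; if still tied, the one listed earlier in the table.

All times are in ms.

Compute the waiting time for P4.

10

Gantt: | P1 0-3 | P2 3-7 | P3 7-10 | P4 10-12 | P5 12-13 |
Completion: P1=3  P2=7  P3=10  P4=12  P5=13
Waiting(P4) = turnaround − burst = 12 − 2 = 10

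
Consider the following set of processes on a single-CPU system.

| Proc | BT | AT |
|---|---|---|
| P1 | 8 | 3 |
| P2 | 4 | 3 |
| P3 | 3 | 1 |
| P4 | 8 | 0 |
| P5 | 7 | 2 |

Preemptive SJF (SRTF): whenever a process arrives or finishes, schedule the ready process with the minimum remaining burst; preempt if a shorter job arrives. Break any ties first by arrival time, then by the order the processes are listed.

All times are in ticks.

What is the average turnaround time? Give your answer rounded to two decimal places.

14.00

Schedule: | P4 0-1 | P3 1-4 | P2 4-8 | P4 8-15 | P5 15-22 | P1 22-30 |
Completion: P1=30  P2=8  P3=4  P4=15  P5=22
Turnaround times: P1=27, P2=5, P3=3, P4=15, P5=20
Average turnaround = (27+5+3+15+20) / 5 = 70/5 = 14.00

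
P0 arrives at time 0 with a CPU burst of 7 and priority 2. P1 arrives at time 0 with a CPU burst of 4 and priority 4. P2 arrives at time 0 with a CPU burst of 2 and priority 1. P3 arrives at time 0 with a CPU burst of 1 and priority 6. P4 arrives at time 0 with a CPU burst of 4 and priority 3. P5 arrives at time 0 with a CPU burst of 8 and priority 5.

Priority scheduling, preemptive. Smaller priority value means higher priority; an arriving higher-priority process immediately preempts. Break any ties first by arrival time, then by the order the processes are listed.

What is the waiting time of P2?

0

Timeline: | P2 0-2 | P0 2-9 | P4 9-13 | P1 13-17 | P5 17-25 | P3 25-26 |
Completion: P0=9  P1=17  P2=2  P3=26  P4=13  P5=25
Turnaround (C−A): P0=9  P1=17  P2=2  P3=26  P4=13  P5=25
Waiting(P2) = turnaround − burst = 2 − 2 = 0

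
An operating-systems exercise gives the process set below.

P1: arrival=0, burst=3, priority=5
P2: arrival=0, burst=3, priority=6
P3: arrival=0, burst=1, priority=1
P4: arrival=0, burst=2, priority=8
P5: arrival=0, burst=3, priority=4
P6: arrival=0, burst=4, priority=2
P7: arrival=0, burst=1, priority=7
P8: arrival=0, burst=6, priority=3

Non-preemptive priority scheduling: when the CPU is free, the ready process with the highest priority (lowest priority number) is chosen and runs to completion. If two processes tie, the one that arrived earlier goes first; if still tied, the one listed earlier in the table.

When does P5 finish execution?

14

Timeline: | P3 0-1 | P6 1-5 | P8 5-11 | P5 11-14 | P1 14-17 | P2 17-20 | P7 20-21 | P4 21-23 |
Completion: P1=17  P2=20  P3=1  P4=23  P5=14  P6=5  P7=21  P8=11
Turnaround (C−A): P1=17  P2=20  P3=1  P4=23  P5=14  P6=5  P7=21  P8=11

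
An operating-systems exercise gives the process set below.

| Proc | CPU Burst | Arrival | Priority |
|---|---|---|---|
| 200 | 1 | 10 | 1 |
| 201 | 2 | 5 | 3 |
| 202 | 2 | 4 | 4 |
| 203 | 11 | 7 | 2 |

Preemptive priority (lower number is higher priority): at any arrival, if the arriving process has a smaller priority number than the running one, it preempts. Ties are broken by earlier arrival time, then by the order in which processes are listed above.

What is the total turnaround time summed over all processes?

31

Timeline: | idle 0-4 | 202 4-5 | 201 5-7 | 203 7-10 | 200 10-11 | 203 11-19 | 202 19-20 |
Completion: 200=11  201=7  202=20  203=19
Turnaround (C−A): 200=1  201=2  202=16  203=12
Turnaround = completion − arrival: 200=1, 201=2, 202=16, 203=12
Total turnaround = 1 + 2 + 16 + 12 = 31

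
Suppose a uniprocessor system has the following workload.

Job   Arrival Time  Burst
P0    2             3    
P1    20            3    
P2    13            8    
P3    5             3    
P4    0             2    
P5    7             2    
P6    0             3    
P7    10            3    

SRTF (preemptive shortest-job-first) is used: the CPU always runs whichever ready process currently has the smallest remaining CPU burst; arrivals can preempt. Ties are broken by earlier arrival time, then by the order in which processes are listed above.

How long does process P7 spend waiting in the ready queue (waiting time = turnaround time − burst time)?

Timeline: | P4 0-2 | P6 2-5 | P0 5-8 | P5 8-10 | P3 10-13 | P7 13-16 | P2 16-20 | P1 20-23 | P2 23-27 |
Completion: P0=8  P1=23  P2=27  P3=13  P4=2  P5=10  P6=5  P7=16
Turnaround (C−A): P0=6  P1=3  P2=14  P3=8  P4=2  P5=3  P6=5  P7=6
Waiting(P7) = turnaround − burst = 6 − 3 = 3

3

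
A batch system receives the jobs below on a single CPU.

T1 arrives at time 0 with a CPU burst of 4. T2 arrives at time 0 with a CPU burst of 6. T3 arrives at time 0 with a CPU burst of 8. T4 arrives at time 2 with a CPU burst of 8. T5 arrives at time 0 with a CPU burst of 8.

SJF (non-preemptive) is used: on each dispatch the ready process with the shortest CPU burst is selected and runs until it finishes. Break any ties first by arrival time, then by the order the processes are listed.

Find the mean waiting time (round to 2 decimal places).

11.20

Timeline: | T1 0-4 | T2 4-10 | T3 10-18 | T5 18-26 | T4 26-34 |
Completion: T1=4  T2=10  T3=18  T4=34  T5=26
Turnaround (C−A): T1=4  T2=10  T3=18  T4=32  T5=26
Waiting times: T1=0, T2=4, T3=10, T4=24, T5=18
Average waiting = (0+4+10+24+18) / 5 = 56/5 = 11.20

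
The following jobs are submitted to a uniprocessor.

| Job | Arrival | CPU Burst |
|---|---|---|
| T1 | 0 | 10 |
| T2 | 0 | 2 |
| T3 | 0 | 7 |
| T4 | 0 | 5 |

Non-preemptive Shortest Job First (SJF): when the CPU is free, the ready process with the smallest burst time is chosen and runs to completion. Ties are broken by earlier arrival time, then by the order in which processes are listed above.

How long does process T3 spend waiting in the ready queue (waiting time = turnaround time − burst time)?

7

Gantt: | T2 0-2 | T4 2-7 | T3 7-14 | T1 14-24 |
Completion: T1=24  T2=2  T3=14  T4=7
Waiting(T3) = turnaround − burst = 14 − 7 = 7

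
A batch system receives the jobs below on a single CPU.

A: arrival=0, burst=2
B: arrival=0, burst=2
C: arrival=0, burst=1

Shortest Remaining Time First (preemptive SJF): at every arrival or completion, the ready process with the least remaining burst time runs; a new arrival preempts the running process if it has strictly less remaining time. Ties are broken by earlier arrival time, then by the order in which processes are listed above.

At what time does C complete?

1

Schedule: | C 0-1 | A 1-3 | B 3-5 |
Completion: A=3  B=5  C=1
Turnaround (C−A): A=3  B=5  C=1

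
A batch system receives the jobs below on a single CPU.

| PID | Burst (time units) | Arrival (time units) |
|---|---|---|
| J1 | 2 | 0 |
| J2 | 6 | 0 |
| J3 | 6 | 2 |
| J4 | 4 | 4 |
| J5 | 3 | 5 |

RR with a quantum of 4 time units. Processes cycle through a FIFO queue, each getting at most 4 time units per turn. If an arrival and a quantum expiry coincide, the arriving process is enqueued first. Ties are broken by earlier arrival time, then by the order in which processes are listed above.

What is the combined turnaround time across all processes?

Gantt: | J1 0-2 | J2 2-6 | J3 6-10 | J4 10-14 | J5 14-17 | J2 17-19 | J3 19-21 |
Completion: J1=2  J2=19  J3=21  J4=14  J5=17
Turnaround = completion − arrival: J1=2, J2=19, J3=19, J4=10, J5=12
Total turnaround = 2 + 19 + 19 + 10 + 12 = 62

62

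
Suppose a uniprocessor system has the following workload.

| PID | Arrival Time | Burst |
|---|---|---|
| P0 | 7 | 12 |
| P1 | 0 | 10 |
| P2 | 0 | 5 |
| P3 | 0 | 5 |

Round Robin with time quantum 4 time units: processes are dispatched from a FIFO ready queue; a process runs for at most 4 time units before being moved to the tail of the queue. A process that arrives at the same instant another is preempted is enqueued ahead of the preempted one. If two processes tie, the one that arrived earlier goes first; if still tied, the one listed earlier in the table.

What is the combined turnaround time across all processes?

Schedule: | P1 0-4 | P2 4-8 | P3 8-12 | P1 12-16 | P0 16-20 | P2 20-21 | P3 21-22 | P1 22-24 | P0 24-32 |
Completion: P0=32  P1=24  P2=21  P3=22
Turnaround (C−A): P0=25  P1=24  P2=21  P3=22
Turnaround = completion − arrival: P0=25, P1=24, P2=21, P3=22
Total turnaround = 25 + 24 + 21 + 22 = 92

92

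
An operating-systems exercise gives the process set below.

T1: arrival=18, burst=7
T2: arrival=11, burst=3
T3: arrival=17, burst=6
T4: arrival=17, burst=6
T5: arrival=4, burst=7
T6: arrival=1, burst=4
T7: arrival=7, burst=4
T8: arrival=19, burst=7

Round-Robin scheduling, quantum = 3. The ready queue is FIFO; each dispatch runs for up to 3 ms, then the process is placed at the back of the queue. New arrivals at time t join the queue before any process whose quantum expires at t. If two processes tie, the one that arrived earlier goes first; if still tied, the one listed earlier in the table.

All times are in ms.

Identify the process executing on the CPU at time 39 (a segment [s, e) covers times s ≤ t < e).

T1

Gantt: | idle 0-1 | T6 1-4 | T5 4-7 | T6 7-8 | T7 8-11 | T5 11-14 | T2 14-17 | T7 17-18 | T5 18-19 | T3 19-22 | T4 22-25 | T1 25-28 | T8 28-31 | T3 31-34 | T4 34-37 | T1 37-40 | T8 40-43 | T1 43-44 | T8 44-45 |
Completion: T1=44  T2=17  T3=34  T4=37  T5=19  T6=8  T7=18  T8=45
Turnaround (C−A): T1=26  T2=6  T3=17  T4=20  T5=15  T6=7  T7=11  T8=26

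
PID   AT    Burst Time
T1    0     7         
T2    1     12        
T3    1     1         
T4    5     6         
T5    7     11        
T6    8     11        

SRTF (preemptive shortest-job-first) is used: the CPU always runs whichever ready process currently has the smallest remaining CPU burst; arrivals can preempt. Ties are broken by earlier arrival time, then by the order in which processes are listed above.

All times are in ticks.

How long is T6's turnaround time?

Schedule: | T1 0-1 | T3 1-2 | T1 2-8 | T4 8-14 | T5 14-25 | T6 25-36 | T2 36-48 |
Completion: T1=8  T2=48  T3=2  T4=14  T5=25  T6=36
Turnaround(T6) = completion − arrival = 36 − 8 = 28

28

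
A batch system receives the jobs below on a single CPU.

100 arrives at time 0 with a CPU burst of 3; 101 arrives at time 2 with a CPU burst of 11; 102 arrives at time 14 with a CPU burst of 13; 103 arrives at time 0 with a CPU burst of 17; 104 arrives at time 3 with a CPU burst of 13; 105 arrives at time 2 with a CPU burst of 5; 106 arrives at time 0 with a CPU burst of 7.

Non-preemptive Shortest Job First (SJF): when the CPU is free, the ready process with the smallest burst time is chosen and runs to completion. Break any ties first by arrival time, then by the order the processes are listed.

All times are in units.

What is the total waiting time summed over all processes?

Schedule: | 100 0-3 | 105 3-8 | 106 8-15 | 101 15-26 | 104 26-39 | 102 39-52 | 103 52-69 |
Completion: 100=3  101=26  102=52  103=69  104=39  105=8  106=15
Turnaround (C−A): 100=3  101=24  102=38  103=69  104=36  105=6  106=15
Waiting = turnaround − burst: 100=0, 101=13, 102=25, 103=52, 104=23, 105=1, 106=8
Total waiting = 0 + 13 + 25 + 52 + 23 + 1 + 8 = 122

122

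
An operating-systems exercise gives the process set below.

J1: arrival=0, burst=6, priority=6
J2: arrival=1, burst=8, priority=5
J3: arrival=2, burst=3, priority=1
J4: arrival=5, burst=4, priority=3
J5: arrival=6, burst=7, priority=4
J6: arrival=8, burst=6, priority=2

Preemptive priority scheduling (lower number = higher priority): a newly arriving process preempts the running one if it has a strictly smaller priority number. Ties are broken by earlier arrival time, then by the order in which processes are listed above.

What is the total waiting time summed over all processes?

Timeline: | J1 0-1 | J2 1-2 | J3 2-5 | J4 5-8 | J6 8-14 | J4 14-15 | J5 15-22 | J2 22-29 | J1 29-34 |
Completion: J1=34  J2=29  J3=5  J4=15  J5=22  J6=14
Turnaround (C−A): J1=34  J2=28  J3=3  J4=10  J5=16  J6=6
Waiting = turnaround − burst: J1=28, J2=20, J3=0, J4=6, J5=9, J6=0
Total waiting = 28 + 20 + 0 + 6 + 9 + 0 = 63

63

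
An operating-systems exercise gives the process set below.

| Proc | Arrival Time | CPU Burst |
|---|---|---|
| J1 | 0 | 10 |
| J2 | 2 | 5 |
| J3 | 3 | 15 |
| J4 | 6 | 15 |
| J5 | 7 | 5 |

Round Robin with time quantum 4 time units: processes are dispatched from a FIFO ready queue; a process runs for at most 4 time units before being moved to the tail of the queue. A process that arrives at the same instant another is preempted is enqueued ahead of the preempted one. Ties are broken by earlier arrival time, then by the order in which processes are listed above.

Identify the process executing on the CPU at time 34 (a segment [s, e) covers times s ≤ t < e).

J4

Gantt: | J1 0-4 | J2 4-8 | J3 8-12 | J1 12-16 | J4 16-20 | J5 20-24 | J2 24-25 | J3 25-29 | J1 29-31 | J4 31-35 | J5 35-36 | J3 36-40 | J4 40-44 | J3 44-47 | J4 47-50 |
Completion: J1=31  J2=25  J3=47  J4=50  J5=36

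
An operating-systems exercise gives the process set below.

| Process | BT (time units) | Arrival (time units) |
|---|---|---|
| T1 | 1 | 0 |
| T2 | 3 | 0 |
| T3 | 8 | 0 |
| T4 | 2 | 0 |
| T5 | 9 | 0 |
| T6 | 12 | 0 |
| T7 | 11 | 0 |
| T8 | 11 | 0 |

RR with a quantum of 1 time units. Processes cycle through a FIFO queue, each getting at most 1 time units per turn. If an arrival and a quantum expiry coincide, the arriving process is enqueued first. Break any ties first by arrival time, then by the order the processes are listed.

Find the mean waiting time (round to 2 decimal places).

Schedule: | T1 0-1 | T2 1-2 | T3 2-3 | T4 3-4 | T5 4-5 | T6 5-6 | T7 6-7 | T8 7-8 | T2 8-9 | T3 9-10 | T4 10-11 | T5 11-12 | T6 12-13 | T7 13-14 | T8 14-15 | T2 15-16 | T3 16-17 | T5 17-18 | T6 18-19 | T7 19-20 | T8 20-21 | T3 21-22 | T5 22-23 | T6 23-24 | T7 24-25 | T8 25-26 | T3 26-27 | T5 27-28 | T6 28-29 | T7 29-30 | T8 30-31 | T3 31-32 | T5 32-33 | T6 33-34 | T7 34-35 | T8 35-36 | T3 36-37 | T5 37-38 | T6 38-39 | T7 39-40 | T8 40-41 | T3 41-42 | T5 42-43 | T6 43-44 | T7 44-45 | T8 45-46 | T5 46-47 | T6 47-48 | T7 48-49 | T8 49-50 | T6 50-51 | T7 51-52 | T8 52-53 | T6 53-54 | T7 54-55 | T8 55-56 | T6 56-57 |
Completion: T1=1  T2=16  T3=42  T4=11  T5=47  T6=57  T7=55  T8=56
Turnaround (C−A): T1=1  T2=16  T3=42  T4=11  T5=47  T6=57  T7=55  T8=56
Waiting times: T1=0, T2=13, T3=34, T4=9, T5=38, T6=45, T7=44, T8=45
Average waiting = (0+13+34+9+38+45+44+45) / 8 = 228/8 = 28.50

28.50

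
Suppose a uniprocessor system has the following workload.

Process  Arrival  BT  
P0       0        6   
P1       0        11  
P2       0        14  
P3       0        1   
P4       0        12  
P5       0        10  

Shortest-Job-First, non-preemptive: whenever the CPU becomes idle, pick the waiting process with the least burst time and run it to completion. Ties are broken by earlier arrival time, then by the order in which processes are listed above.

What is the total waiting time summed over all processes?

Gantt: | P3 0-1 | P0 1-7 | P5 7-17 | P1 17-28 | P4 28-40 | P2 40-54 |
Completion: P0=7  P1=28  P2=54  P3=1  P4=40  P5=17
Turnaround (C−A): P0=7  P1=28  P2=54  P3=1  P4=40  P5=17
Waiting = turnaround − burst: P0=1, P1=17, P2=40, P3=0, P4=28, P5=7
Total waiting = 1 + 17 + 40 + 0 + 28 + 7 = 93

93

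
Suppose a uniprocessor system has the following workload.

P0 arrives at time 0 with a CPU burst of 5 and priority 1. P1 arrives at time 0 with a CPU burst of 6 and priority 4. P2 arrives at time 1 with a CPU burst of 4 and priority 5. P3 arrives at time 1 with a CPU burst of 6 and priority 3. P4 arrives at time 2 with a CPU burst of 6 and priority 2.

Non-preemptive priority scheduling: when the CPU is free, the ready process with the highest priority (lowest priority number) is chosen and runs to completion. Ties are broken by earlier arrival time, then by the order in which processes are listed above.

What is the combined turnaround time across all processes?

79

Timeline: | P0 0-5 | P4 5-11 | P3 11-17 | P1 17-23 | P2 23-27 |
Completion: P0=5  P1=23  P2=27  P3=17  P4=11
Turnaround = completion − arrival: P0=5, P1=23, P2=26, P3=16, P4=9
Total turnaround = 5 + 23 + 26 + 16 + 9 = 79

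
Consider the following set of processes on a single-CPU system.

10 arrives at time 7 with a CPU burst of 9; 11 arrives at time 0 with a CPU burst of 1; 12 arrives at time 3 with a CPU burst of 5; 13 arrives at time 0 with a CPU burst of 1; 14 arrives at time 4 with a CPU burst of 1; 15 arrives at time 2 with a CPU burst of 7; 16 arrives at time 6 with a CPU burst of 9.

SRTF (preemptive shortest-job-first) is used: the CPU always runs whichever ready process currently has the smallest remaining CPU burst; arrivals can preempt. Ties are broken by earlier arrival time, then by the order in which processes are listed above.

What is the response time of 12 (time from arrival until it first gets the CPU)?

0

Timeline: | 11 0-1 | 13 1-2 | 15 2-3 | 12 3-4 | 14 4-5 | 12 5-9 | 15 9-15 | 16 15-24 | 10 24-33 |
Completion: 10=33  11=1  12=9  13=2  14=5  15=15  16=24
Response(12) = first start − arrival = 3 − 3 = 0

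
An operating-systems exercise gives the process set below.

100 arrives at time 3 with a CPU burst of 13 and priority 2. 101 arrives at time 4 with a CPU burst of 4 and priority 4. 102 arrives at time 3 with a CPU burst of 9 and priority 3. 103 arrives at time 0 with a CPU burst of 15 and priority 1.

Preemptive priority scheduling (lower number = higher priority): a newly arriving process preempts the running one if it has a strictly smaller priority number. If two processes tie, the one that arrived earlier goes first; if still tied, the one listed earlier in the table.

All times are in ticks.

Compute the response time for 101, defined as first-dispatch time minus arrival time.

33

Schedule: | 103 0-15 | 100 15-28 | 102 28-37 | 101 37-41 |
Completion: 100=28  101=41  102=37  103=15
Turnaround (C−A): 100=25  101=37  102=34  103=15
Response(101) = first start − arrival = 37 − 4 = 33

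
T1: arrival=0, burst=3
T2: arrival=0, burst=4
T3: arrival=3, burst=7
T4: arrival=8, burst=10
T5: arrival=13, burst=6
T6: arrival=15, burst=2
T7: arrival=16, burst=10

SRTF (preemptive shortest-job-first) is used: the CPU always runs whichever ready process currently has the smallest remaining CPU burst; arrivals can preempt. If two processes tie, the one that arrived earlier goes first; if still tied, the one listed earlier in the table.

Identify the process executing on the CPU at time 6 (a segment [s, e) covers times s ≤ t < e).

Schedule: | T1 0-3 | T2 3-7 | T3 7-14 | T5 14-15 | T6 15-17 | T5 17-22 | T4 22-32 | T7 32-42 |
Completion: T1=3  T2=7  T3=14  T4=32  T5=22  T6=17  T7=42
Turnaround (C−A): T1=3  T2=7  T3=11  T4=24  T5=9  T6=2  T7=26

T2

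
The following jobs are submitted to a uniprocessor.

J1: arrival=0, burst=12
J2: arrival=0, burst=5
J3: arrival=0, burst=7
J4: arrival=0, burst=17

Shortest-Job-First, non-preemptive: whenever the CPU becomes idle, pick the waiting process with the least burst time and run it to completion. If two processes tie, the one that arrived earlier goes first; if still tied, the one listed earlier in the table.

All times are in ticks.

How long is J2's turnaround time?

Timeline: | J2 0-5 | J3 5-12 | J1 12-24 | J4 24-41 |
Completion: J1=24  J2=5  J3=12  J4=41
Turnaround (C−A): J1=24  J2=5  J3=12  J4=41
Turnaround(J2) = completion − arrival = 5 − 0 = 5

5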